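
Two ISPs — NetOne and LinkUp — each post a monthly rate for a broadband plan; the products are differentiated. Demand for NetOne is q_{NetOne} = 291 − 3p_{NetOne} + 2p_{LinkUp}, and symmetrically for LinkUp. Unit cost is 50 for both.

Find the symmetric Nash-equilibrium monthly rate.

NetOne's profit: π = (p_{NetOne} − 50)(291 − 3p_{NetOne} + 2p_{LinkUp}).
∂π/∂p_{NetOne} = 441 − 6p_{NetOne} + 2p_{LinkUp} = 0 ⇒ p_{NetOne} = 73.5 + (1/3)p_{LinkUp}.
Setting p_{NetOne} = p_{LinkUp} in the reaction function: p_{NetOne} = 73.5 + (1/3)p_{NetOne}, so p_{NetOne} = 73.5 / (2/3) = 110.25.

110.25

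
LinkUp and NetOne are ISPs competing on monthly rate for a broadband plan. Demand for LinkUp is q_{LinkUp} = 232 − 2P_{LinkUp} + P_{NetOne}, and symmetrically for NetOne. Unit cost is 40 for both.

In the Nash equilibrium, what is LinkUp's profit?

8192

LinkUp's profit: π = (P_{LinkUp} − 40)(232 − 2P_{LinkUp} + P_{NetOne}).
∂π/∂P_{LinkUp} = 312 − 4P_{LinkUp} + P_{NetOne} = 0 ⇒ P_{LinkUp} = 78 + 0.25P_{NetOne}.
By symmetry P_{NetOne} = P_{LinkUp}; substituting into the reaction function, 0.75P_{LinkUp} = 78 and P_{LinkUp} = 104.
q_{LinkUp} = 232 − 2·104 + 104 = 128.
Profit = (104 − 40)·128 = 8192.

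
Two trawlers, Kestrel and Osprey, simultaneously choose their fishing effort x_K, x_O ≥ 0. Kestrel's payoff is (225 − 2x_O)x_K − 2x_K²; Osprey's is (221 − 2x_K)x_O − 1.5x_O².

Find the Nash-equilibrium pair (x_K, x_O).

29.125, 54.25

Expanding Kestrel's payoff: 225x_K − 2x_Ox_K − 2x_K².
∂π/∂x_K = 225 − 2x_O − 4x_K = 0, so x_K = 56.25 − 0.5x_O.
Likewise for Osprey: x_O = 221/3 − (2/3)x_K.
Solving the two reaction functions simultaneously: (1 − (−0.5)(−2/3))x_K = 56.25 − 0.5·(221/3), so (2/3)x_K = 233/12 and x_K = 29.125.
Then x_O = 221/3 − (2/3)·29.125 = 54.25.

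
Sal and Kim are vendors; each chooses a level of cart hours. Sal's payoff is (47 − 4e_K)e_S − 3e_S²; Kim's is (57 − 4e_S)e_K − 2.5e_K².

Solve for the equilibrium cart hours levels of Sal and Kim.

0.5, 11

Expanding Sal's payoff: 47e_S − 4e_Ke_S − 3e_S².
∂π/∂e_S = 47 − 4e_K − 6e_S = 0, so e_S = 47/6 − (2/3)e_K.
Likewise for Kim: e_K = 11.4 − 0.8e_S.
Plugging e_K into Sal's best response: e_S = 47/6 − (2/3)(11.4 − 0.8e_S) ⇒ (7/15)e_S = 7/30, so e_S = 0.5.
Then e_K = 11.4 − 0.8·0.5 = 11.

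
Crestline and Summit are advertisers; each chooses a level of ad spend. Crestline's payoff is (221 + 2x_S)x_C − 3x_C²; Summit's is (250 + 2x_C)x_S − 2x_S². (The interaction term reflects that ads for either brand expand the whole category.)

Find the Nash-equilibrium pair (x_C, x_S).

Expanding Crestline's payoff: 221x_C + 2x_Sx_C − 3x_C².
∂π/∂x_C = 221 + 2x_S − 6x_C = 0, so x_C = 221/6 + (1/3)x_S.
Likewise for Summit: x_S = 62.5 + 0.5x_C.
Solving the two reaction functions simultaneously: (1 − (1/3)(0.5))x_C = 221/6 + (1/3)·62.5, so (5/6)x_C = 173/3 and x_C = 69.2.
Then x_S = 62.5 + 0.5·69.2 = 97.1.

69.2, 97.1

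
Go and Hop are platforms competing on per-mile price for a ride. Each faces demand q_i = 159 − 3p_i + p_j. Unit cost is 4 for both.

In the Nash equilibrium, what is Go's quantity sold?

90.6

Go's profit: π = (p_{Go} − 4)(159 − 3p_{Go} + p_{Hop}).
∂π/∂p_{Go} = 171 − 6p_{Go} + p_{Hop} = 0 ⇒ p_{Go} = 28.5 + (1/6)p_{Hop}.
By symmetry p_{Hop} = p_{Go}; substituting into the reaction function, (5/6)p_{Go} = 28.5 and p_{Go} = 34.2.
q_{Go} = 159 − 3·34.2 + 34.2 = 90.6.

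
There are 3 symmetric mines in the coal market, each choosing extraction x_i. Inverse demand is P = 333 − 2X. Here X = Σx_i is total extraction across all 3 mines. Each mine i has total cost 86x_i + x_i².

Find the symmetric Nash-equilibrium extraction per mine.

24.7

A representative mine's profit is π_i = x_i(333 − 2X) − 86x_i − x_i², with X = x_i + Σ_{j≠i} x_j.
First-order condition: 247 − 6x_i − 2Σ_{j≠i} x_j = 0.
With identical mines, set every x_j = x: then 247 − 6x − 4x = 0, i.e. x = 247/10 = 24.7.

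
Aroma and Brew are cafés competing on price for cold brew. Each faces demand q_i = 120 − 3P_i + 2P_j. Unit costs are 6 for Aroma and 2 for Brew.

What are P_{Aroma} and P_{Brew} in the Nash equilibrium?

33.75, 32.25

Aroma's profit: π = (P_{Aroma} − 6)(120 − 3P_{Aroma} + 2P_{Brew}).
∂π/∂P_{Aroma} = 138 − 6P_{Aroma} + 2P_{Brew} = 0 ⇒ P_{Aroma} = 23 + (1/3)P_{Brew}.
Similarly P_{Brew} = 21 + (1/3)P_{Aroma}.
Plugging P_{Brew} into Aroma's best response: P_{Aroma} = 23 + (1/3)(21 + (1/3)P_{Aroma}) ⇒ (8/9)P_{Aroma} = 30, so P_{Aroma} = 33.75.
Then P_{Brew} = 21 + (1/3)·33.75 = 32.25.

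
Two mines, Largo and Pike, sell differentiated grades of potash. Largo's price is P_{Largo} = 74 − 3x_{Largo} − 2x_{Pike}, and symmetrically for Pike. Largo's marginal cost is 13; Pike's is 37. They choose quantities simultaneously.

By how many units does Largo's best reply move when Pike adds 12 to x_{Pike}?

-4

Mine Largo's profit: π = x_{Largo}(74 − 3x_{Largo} − 2x_{Pike}) − 13x_{Largo}.
∂π/∂x_{Largo} = 61 − 6x_{Largo} − 2x_{Pike} = 0 ⇒ x_{Largo} = 61/6 − (1/3)x_{Pike}.
The reaction-function slope is −1/3, so a 12-unit rise in x_{Pike} moves x_{Largo} by −1/3 × 12 = −4. Largo's best response falls — the actions are strategic substitutes.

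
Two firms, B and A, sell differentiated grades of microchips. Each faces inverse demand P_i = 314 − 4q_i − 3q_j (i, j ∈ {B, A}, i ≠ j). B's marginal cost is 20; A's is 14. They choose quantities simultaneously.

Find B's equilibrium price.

Firm B's profit: π = q_B(314 − 4q_B − 3q_A) − 20q_B.
∂π/∂q_B = 294 − 8q_B − 3q_A = 0 ⇒ q_B = 36.75 − 0.375q_A.
Similarly q_A = 37.5 − 0.375q_B.
Plugging q_A into B's best response: q_B = 36.75 − 0.375(37.5 − 0.375q_B) ⇒ (55/64)q_B = 22.6875, so q_B = 26.4.
Then q_A = 37.5 − 0.375·26.4 = 27.6.
P_B = 314 − 4·26.4 − 3·27.6 = 125.6.

125.6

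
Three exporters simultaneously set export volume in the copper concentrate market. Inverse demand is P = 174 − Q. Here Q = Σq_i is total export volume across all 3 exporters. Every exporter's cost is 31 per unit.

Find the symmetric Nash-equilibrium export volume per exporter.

35.75

A representative exporter's profit is π_i = q_i(174 − Q) − 31q_i, with Q = q_i + Σ_{j≠i} q_j.
First-order condition: 143 − 2q_i − Σ_{j≠i} q_j = 0.
With identical exporters, set every q_j = q: then 143 − 2q − 2q = 0, i.e. q = 143/4 = 35.75.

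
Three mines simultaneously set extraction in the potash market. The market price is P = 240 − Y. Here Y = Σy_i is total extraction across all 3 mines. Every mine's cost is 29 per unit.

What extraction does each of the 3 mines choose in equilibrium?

52.75

A representative mine's profit is π_i = y_i(240 − Y) − 29y_i, with Y = y_i + Σ_{j≠i} y_j.
First-order condition: 211 − 2y_i − Σ_{j≠i} y_j = 0.
In a symmetric equilibrium every mine chooses the same y, so Σ_{j≠i} y_j = 2y. The condition becomes 211 − 4y = 0, giving y = 211/4 = 52.75.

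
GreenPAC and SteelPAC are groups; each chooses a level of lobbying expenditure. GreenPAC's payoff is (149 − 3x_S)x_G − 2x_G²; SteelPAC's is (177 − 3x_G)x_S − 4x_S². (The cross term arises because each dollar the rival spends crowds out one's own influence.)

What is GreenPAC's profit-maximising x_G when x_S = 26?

Expanding GreenPAC's payoff: 149x_G − 3x_Sx_G − 2x_G².
∂π/∂x_G = 149 − 3x_S − 4x_G = 0, so x_G = 37.25 − 0.75x_S.
At x_S = 26: x_G = 37.25 − 0.75·26 = 17.75.

17.75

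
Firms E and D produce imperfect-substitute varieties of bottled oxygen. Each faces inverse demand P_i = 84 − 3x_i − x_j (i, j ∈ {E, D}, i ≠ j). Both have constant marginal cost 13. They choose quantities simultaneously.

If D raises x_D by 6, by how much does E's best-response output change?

-1

Firm E's profit: π = x_E(84 − 3x_E − x_D) − 13x_E.
∂π/∂x_E = 71 − 6x_E − x_D = 0 ⇒ x_E = 71/6 − (1/6)x_D.
The reaction-function slope is −1/6, so a 6-unit rise in x_D moves x_E by −1/6 × 6 = −1. E's best response falls — the actions are strategic substitutes.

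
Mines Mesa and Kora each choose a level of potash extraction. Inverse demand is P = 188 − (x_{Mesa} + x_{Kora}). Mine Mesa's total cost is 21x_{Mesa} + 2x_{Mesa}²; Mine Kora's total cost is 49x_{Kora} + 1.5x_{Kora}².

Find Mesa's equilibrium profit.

Mine Mesa's profit: π = x_{Mesa}(188 − (x_{Mesa} + x_{Kora})) − 21x_{Mesa} − 2x_{Mesa}².
∂π/∂x_{Mesa} = 167 − 6x_{Mesa} − x_{Kora} = 0, so x_{Mesa} = 167/6 − (1/6)x_{Kora}.
For Kora: ∂π/∂x_{Kora} = 139 − 5x_{Kora} − x_{Mesa} = 0 ⇒ x_{Kora} = 27.8 − 0.2x_{Mesa}.
Plugging x_{Kora} into Mesa's best response: x_{Mesa} = 167/6 − (1/6)(27.8 − 0.2x_{Mesa}) ⇒ (29/30)x_{Mesa} = 23.2, so x_{Mesa} = 24.
Then x_{Kora} = 27.8 − 0.2·24 = 23.
Price P = 188 − 47 = 141.
Mesa's profit: (141 − 21)·24 − 2(24)² = 1728.

1728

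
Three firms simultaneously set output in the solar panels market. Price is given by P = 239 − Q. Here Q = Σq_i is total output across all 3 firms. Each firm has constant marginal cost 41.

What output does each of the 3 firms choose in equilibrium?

49.5

A representative firm's profit is π_i = q_i(239 − Q) − 41q_i, with Q = q_i + Σ_{j≠i} q_j.
First-order condition: 198 − 2q_i − Σ_{j≠i} q_j = 0.
With identical firms, set every q_j = q: then 198 − 2q − 2q = 0, i.e. q = 198/4 = 49.5.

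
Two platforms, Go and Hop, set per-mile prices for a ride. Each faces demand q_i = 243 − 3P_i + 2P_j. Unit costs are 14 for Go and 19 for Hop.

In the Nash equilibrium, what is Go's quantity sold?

Go's profit: π = (P_{Go} − 14)(243 − 3P_{Go} + 2P_{Hop}).
∂π/∂P_{Go} = 285 − 6P_{Go} + 2P_{Hop} = 0 ⇒ P_{Go} = 47.5 + (1/3)P_{Hop}.
Similarly P_{Hop} = 50 + (1/3)P_{Go}.
Substituting the second reaction function into the first: P_{Go} = 47.5 + (1/3)(50 + (1/3)P_{Go}), which gives (8/9)P_{Go} = 385/6 ⇒ P_{Go} = 72.1875.
Then P_{Hop} = 50 + (1/3)·72.1875 = 74.0625.
q_{Go} = 243 − 3·72.1875 + 2·74.0625 = 174.5625.

174.5625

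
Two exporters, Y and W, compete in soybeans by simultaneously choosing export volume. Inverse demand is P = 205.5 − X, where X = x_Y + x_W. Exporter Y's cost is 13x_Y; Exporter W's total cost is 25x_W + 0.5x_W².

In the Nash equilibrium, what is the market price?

92.4

Exporter Y's profit: π = x_Y(205.5 − (x_Y + x_W)) − 13x_Y.
∂π/∂x_Y = 192.5 − 2x_Y − x_W = 0, so x_Y = 96.25 − 0.5x_W.
For W: ∂π/∂x_W = 180.5 − 3x_W − x_Y = 0 ⇒ x_W = 361/6 − (1/3)x_Y.
Plugging x_W into Y's best response: x_Y = 96.25 − 0.5(361/6 − (1/3)x_Y) ⇒ (5/6)x_Y = 397/6, so x_Y = 79.4.
Then x_W = 361/6 − (1/3)·79.4 = 33.7.
Equilibrium price: P = 205.5 − 113.1 = 92.4.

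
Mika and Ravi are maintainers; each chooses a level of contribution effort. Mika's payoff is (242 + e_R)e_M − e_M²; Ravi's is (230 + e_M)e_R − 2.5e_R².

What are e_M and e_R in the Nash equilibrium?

Expanding Mika's payoff: 242e_M + e_Re_M − e_M².
∂π/∂e_M = 242 + e_R − 2e_M = 0, so e_M = 121 + 0.5e_R.
Likewise for Ravi: e_R = 46 + 0.2e_M.
Substituting the second reaction function into the first: e_M = 121 + 0.5(46 + 0.2e_M), which gives 0.9e_M = 144 ⇒ e_M = 160.
Then e_R = 46 + 0.2·160 = 78.

160, 78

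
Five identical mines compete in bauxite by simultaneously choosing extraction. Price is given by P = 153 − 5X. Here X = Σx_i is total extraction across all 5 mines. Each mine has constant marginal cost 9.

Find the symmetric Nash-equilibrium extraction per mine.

A representative mine's profit is π_i = x_i(153 − 5X) − 9x_i, with X = x_i + Σ_{j≠i} x_j.
First-order condition: 144 − 10x_i − 5Σ_{j≠i} x_j = 0.
With identical mines, set every x_j = x: then 144 − 10x − 20x = 0, i.e. x = 144/30 = 4.8.

4.8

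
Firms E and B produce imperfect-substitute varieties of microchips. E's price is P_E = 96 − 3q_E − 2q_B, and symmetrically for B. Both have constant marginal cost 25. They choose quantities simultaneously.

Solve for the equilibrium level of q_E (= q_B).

8.875

Firm E's profit: π = q_E(96 − 3q_E − 2q_B) − 25q_E.
∂π/∂q_E = 71 − 6q_E − 2q_B = 0 ⇒ q_E = 71/6 − (1/3)q_B.
By symmetry q_B = q_E; substituting into the reaction function, (4/3)q_E = 71/6 and q_E = 8.875.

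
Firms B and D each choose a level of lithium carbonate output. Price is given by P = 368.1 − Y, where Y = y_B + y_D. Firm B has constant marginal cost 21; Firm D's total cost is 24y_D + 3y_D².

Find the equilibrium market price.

Firm B's profit: π = y_B(368.1 − (y_B + y_D)) − 21y_B.
∂π/∂y_B = 347.1 − 2y_B − y_D = 0, so y_B = 173.55 − 0.5y_D.
For D: ∂π/∂y_D = 344.1 − 8y_D − y_B = 0 ⇒ y_D = 43.0125 − 0.125y_B.
Substituting the second reaction function into the first: y_B = 173.55 − 0.5(43.0125 − 0.125y_B), which gives 0.9375y_B = 24327/160 ⇒ y_B = 162.18.
Then y_D = 43.0125 − 0.125·162.18 = 22.74.
Equilibrium price: P = 368.1 − 184.92 = 183.18.

183.18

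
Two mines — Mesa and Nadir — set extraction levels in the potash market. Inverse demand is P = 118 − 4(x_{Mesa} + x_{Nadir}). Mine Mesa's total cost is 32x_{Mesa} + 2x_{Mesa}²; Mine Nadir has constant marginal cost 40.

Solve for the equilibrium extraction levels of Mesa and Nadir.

4.7, 7.4

Mine Mesa's profit: π = x_{Mesa}(118 − 4(x_{Mesa} + x_{Nadir})) − 32x_{Mesa} − 2x_{Mesa}².
∂π/∂x_{Mesa} = 86 − 12x_{Mesa} − 4x_{Nadir} = 0, so x_{Mesa} = 43/6 − (1/3)x_{Nadir}.
For Nadir: ∂π/∂x_{Nadir} = 78 − 8x_{Nadir} − 4x_{Mesa} = 0 ⇒ x_{Nadir} = 9.75 − 0.5x_{Mesa}.
Solving the two reaction functions simultaneously: (1 − (−1/3)(−0.5))x_{Mesa} = 43/6 − (1/3)·9.75, so (5/6)x_{Mesa} = 47/12 and x_{Mesa} = 4.7.
Then x_{Nadir} = 9.75 − 0.5·4.7 = 7.4.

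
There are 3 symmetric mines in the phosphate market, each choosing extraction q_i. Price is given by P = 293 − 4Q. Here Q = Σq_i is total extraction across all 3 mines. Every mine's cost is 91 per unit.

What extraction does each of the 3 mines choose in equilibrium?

A representative mine's profit is π_i = q_i(293 − 4Q) − 91q_i, with Q = q_i + Σ_{j≠i} q_j.
First-order condition: 202 − 8q_i − 4Σ_{j≠i} q_j = 0.
With identical mines, set every q_j = q: then 202 − 8q − 8q = 0, i.e. q = 202/16 = 12.625.

12.625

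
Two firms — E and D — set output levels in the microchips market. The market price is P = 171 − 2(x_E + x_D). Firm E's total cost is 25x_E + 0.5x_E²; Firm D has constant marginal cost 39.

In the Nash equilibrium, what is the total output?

Firm E's profit: π = x_E(171 − 2(x_E + x_D)) − 25x_E − 0.5x_E².
∂π/∂x_E = 146 − 5x_E − 2x_D = 0, so x_E = 29.2 − 0.4x_D.
For D: ∂π/∂x_D = 132 − 4x_D − 2x_E = 0 ⇒ x_D = 33 − 0.5x_E.
Substituting the second reaction function into the first: x_E = 29.2 − 0.4(33 − 0.5x_E), which gives 0.8x_E = 16 ⇒ x_E = 20.
Then x_D = 33 − 0.5·20 = 23.
Total output: 20 + 23 = 43.

43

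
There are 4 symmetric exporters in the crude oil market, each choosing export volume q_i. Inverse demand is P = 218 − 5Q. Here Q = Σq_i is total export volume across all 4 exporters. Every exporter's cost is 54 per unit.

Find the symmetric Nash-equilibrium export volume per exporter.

6.56

A representative exporter's profit is π_i = q_i(218 − 5Q) − 54q_i, with Q = q_i + Σ_{j≠i} q_j.
First-order condition: 164 − 10q_i − 5Σ_{j≠i} q_j = 0.
In a symmetric equilibrium every exporter chooses the same q, so Σ_{j≠i} q_j = 3q. The condition becomes 164 − 25q = 0, giving q = 164/25 = 6.56.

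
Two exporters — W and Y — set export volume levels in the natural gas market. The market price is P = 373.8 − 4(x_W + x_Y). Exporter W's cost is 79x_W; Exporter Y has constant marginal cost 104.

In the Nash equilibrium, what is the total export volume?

47.05

Exporter W's profit: π = x_W(373.8 − 4(x_W + x_Y)) − 79x_W.
∂π/∂x_W = 294.8 − 8x_W − 4x_Y = 0, so x_W = 36.85 − 0.5x_Y.
By the same steps for Y: x_Y = 33.725 − 0.5x_W.
Plugging x_Y into W's best response: x_W = 36.85 − 0.5(33.725 − 0.5x_W) ⇒ 0.75x_W = 19.9875, so x_W = 26.65.
Then x_Y = 33.725 − 0.5·26.65 = 20.4.
Total export volume: 26.65 + 20.4 = 47.05.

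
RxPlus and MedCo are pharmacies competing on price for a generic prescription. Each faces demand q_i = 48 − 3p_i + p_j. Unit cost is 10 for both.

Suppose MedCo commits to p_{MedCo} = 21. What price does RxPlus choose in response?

RxPlus's profit: π = (p_{RxPlus} − 10)(48 − 3p_{RxPlus} + p_{MedCo}).
∂π/∂p_{RxPlus} = 78 − 6p_{RxPlus} + p_{MedCo} = 0 ⇒ p_{RxPlus} = 13 + (1/6)p_{MedCo}.
At p_{MedCo} = 21: p_{RxPlus} = 13 + (1/6)·21 = 16.5.

16.5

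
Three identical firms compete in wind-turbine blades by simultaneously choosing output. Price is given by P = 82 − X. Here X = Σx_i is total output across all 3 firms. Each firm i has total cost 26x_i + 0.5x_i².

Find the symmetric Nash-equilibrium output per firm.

11.2

A representative firm's profit is π_i = x_i(82 − X) − 26x_i − 0.5x_i², with X = x_i + Σ_{j≠i} x_j.
First-order condition: 56 − 3x_i − Σ_{j≠i} x_j = 0.
With identical firms, set every x_j = x: then 56 − 3x − 2x = 0, i.e. x = 56/5 = 11.2.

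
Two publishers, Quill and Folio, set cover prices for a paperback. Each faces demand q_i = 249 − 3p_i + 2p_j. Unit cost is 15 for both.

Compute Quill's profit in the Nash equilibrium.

Quill's profit: π = (p_{Quill} − 15)(249 − 3p_{Quill} + 2p_{Folio}).
∂π/∂p_{Quill} = 294 − 6p_{Quill} + 2p_{Folio} = 0 ⇒ p_{Quill} = 49 + (1/3)p_{Folio}.
Setting p_{Quill} = p_{Folio} in the reaction function: p_{Quill} = 49 + (1/3)p_{Quill}, so p_{Quill} = 49 / (2/3) = 73.5.
q_{Quill} = 249 − 3·73.5 + 2·73.5 = 175.5.
Profit = (73.5 − 15)·175.5 = 10266.75.

10266.75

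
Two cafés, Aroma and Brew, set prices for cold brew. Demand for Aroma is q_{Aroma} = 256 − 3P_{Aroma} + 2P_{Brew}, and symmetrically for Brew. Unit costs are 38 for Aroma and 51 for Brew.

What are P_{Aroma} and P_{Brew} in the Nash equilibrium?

94.9375, 99.8125

Aroma's profit: π = (P_{Aroma} − 38)(256 − 3P_{Aroma} + 2P_{Brew}).
∂π/∂P_{Aroma} = 370 − 6P_{Aroma} + 2P_{Brew} = 0 ⇒ P_{Aroma} = 185/3 + (1/3)P_{Brew}.
Similarly P_{Brew} = 409/6 + (1/3)P_{Aroma}.
Substituting the second reaction function into the first: P_{Aroma} = 185/3 + (1/3)(409/6 + (1/3)P_{Aroma}), which gives (8/9)P_{Aroma} = 1519/18 ⇒ P_{Aroma} = 94.9375.
Then P_{Brew} = 409/6 + (1/3)·94.9375 = 99.8125.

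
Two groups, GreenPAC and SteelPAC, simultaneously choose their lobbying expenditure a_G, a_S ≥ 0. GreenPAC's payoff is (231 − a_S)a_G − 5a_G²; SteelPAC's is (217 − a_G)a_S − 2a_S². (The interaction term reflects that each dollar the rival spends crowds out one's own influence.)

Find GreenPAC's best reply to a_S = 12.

21.9

Expanding GreenPAC's payoff: 231a_G − a_Sa_G − 5a_G².
∂π/∂a_G = 231 − a_S − 10a_G = 0, so a_G = 23.1 − 0.1a_S.
At a_S = 12: a_G = 23.1 − 0.1·12 = 21.9.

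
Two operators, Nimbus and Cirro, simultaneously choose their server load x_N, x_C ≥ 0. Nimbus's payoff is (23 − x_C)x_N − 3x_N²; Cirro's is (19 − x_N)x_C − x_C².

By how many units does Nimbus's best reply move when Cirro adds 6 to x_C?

Expanding Nimbus's payoff: 23x_N − x_Cx_N − 3x_N².
∂π/∂x_N = 23 − x_C − 6x_N = 0, so x_N = 23/6 − (1/6)x_C.
The reaction-function slope is −1/6, so a 6-unit rise in x_C moves x_N by −1/6 × 6 = −1. Nimbus's best response falls — the actions are strategic substitutes.

-1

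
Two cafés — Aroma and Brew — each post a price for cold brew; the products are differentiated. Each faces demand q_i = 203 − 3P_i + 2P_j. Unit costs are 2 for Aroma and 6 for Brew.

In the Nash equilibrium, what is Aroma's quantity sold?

Aroma's profit: π = (P_{Aroma} − 2)(203 − 3P_{Aroma} + 2P_{Brew}).
∂π/∂P_{Aroma} = 209 − 6P_{Aroma} + 2P_{Brew} = 0 ⇒ P_{Aroma} = 209/6 + (1/3)P_{Brew}.
Similarly P_{Brew} = 221/6 + (1/3)P_{Aroma}.
Solving the two reaction functions simultaneously: (1 − (1/3)(1/3))P_{Aroma} = 209/6 + (1/3)·(221/6), so (8/9)P_{Aroma} = 424/9 and P_{Aroma} = 53.
Then P_{Brew} = 221/6 + (1/3)·53 = 54.5.
q_{Aroma} = 203 − 3·53 + 2·54.5 = 153.

153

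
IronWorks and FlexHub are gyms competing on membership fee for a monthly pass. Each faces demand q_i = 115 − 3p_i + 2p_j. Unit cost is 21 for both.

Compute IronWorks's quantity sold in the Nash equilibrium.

70.5

IronWorks's profit: π = (p_{IronWorks} − 21)(115 − 3p_{IronWorks} + 2p_{FlexHub}).
∂π/∂p_{IronWorks} = 178 − 6p_{IronWorks} + 2p_{FlexHub} = 0 ⇒ p_{IronWorks} = 89/3 + (1/3)p_{FlexHub}.
Setting p_{IronWorks} = p_{FlexHub} in the reaction function: p_{IronWorks} = 89/3 + (1/3)p_{IronWorks}, so p_{IronWorks} = (89/3) / (2/3) = 44.5.
q_{IronWorks} = 115 − 3·44.5 + 2·44.5 = 70.5.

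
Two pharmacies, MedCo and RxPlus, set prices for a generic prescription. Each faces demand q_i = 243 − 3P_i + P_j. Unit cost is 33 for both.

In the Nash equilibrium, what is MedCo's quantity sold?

MedCo's profit: π = (P_{MedCo} − 33)(243 − 3P_{MedCo} + P_{RxPlus}).
∂π/∂P_{MedCo} = 342 − 6P_{MedCo} + P_{RxPlus} = 0 ⇒ P_{MedCo} = 57 + (1/6)P_{RxPlus}.
By symmetry P_{RxPlus} = P_{MedCo}; substituting into the reaction function, (5/6)P_{MedCo} = 57 and P_{MedCo} = 68.4.
q_{MedCo} = 243 − 3·68.4 + 68.4 = 106.2.

106.2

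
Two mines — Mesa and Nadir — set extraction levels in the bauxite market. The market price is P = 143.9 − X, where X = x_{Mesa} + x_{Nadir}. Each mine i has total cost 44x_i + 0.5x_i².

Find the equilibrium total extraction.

49.95

Mine Mesa's profit: π = x_{Mesa}(143.9 − (x_{Mesa} + x_{Nadir})) − 44x_{Mesa} − 0.5x_{Mesa}².
∂π/∂x_{Mesa} = 99.9 − 3x_{Mesa} − x_{Nadir} = 0, so x_{Mesa} = 33.3 − (1/3)x_{Nadir}.
The game is symmetric, so in equilibrium x_{Nadir} = x_{Mesa}: the reaction function gives (4/3)x_{Mesa} = 33.3, hence x_{Mesa} = 24.975.
Total extraction: 24.975 + 24.975 = 49.95.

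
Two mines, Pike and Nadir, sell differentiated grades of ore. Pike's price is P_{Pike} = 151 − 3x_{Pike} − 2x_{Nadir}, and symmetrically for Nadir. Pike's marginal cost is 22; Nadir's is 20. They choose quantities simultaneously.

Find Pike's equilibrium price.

Mine Pike's profit: π = x_{Pike}(151 − 3x_{Pike} − 2x_{Nadir}) − 22x_{Pike}.
∂π/∂x_{Pike} = 129 − 6x_{Pike} − 2x_{Nadir} = 0 ⇒ x_{Pike} = 21.5 − (1/3)x_{Nadir}.
Similarly x_{Nadir} = 131/6 − (1/3)x_{Pike}.
Substituting the second reaction function into the first: x_{Pike} = 21.5 − (1/3)(131/6 − (1/3)x_{Pike}), which gives (8/9)x_{Pike} = 128/9 ⇒ x_{Pike} = 16.
Then x_{Nadir} = 131/6 − (1/3)·16 = 16.5.
P_{Pike} = 151 − 3·16 − 2·16.5 = 70.

70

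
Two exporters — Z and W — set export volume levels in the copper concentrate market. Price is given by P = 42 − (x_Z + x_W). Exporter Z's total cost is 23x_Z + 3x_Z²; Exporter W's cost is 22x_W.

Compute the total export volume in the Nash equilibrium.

10.6

Exporter Z's profit: π = x_Z(42 − (x_Z + x_W)) − 23x_Z − 3x_Z².
∂π/∂x_Z = 19 − 8x_Z − x_W = 0, so x_Z = 2.375 − 0.125x_W.
For W: ∂π/∂x_W = 20 − 2x_W − x_Z = 0 ⇒ x_W = 10 − 0.5x_Z.
Substituting the second reaction function into the first: x_Z = 2.375 − 0.125(10 − 0.5x_Z), which gives 0.9375x_Z = 1.125 ⇒ x_Z = 1.2.
Then x_W = 10 − 0.5·1.2 = 9.4.
Total export volume: 1.2 + 9.4 = 10.6.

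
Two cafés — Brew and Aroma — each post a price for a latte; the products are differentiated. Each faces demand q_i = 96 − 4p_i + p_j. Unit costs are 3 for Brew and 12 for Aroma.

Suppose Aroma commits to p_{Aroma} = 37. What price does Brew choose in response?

Brew's profit: π = (p_{Brew} − 3)(96 − 4p_{Brew} + p_{Aroma}).
∂π/∂p_{Brew} = 108 − 8p_{Brew} + p_{Aroma} = 0 ⇒ p_{Brew} = 13.5 + 0.125p_{Aroma}.
At p_{Aroma} = 37: p_{Brew} = 13.5 + 0.125·37 = 18.125.

18.125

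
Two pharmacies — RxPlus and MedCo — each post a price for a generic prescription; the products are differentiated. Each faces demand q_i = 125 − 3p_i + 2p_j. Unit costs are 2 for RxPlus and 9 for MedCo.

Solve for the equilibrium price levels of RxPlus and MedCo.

34.0625, 36.6875

RxPlus's profit: π = (p_{RxPlus} − 2)(125 − 3p_{RxPlus} + 2p_{MedCo}).
∂π/∂p_{RxPlus} = 131 − 6p_{RxPlus} + 2p_{MedCo} = 0 ⇒ p_{RxPlus} = 131/6 + (1/3)p_{MedCo}.
Similarly p_{MedCo} = 76/3 + (1/3)p_{RxPlus}.
Solving the two reaction functions simultaneously: (1 − (1/3)(1/3))p_{RxPlus} = 131/6 + (1/3)·(76/3), so (8/9)p_{RxPlus} = 545/18 and p_{RxPlus} = 34.0625.
Then p_{MedCo} = 76/3 + (1/3)·34.0625 = 36.6875.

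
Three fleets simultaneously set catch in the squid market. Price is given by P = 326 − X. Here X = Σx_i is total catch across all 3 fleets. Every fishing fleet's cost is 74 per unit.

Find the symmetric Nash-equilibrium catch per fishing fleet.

A representative fishing fleet's profit is π_i = x_i(326 − X) − 74x_i, with X = x_i + Σ_{j≠i} x_j.
First-order condition: 252 − 2x_i − Σ_{j≠i} x_j = 0.
Imposing symmetry (x_j = x for all j) turns Σ_{j≠i} x_j into 2x, so 252 = 4x and x = 63.

63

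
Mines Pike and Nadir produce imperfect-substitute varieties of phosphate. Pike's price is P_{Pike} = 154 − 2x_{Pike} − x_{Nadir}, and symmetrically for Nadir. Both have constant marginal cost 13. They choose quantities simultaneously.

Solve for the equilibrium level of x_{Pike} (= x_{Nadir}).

28.2

Mine Pike's profit: π = x_{Pike}(154 − 2x_{Pike} − x_{Nadir}) − 13x_{Pike}.
∂π/∂x_{Pike} = 141 − 4x_{Pike} − x_{Nadir} = 0 ⇒ x_{Pike} = 35.25 − 0.25x_{Nadir}.
By symmetry x_{Nadir} = x_{Pike}; substituting into the reaction function, 1.25x_{Pike} = 35.25 and x_{Pike} = 28.2.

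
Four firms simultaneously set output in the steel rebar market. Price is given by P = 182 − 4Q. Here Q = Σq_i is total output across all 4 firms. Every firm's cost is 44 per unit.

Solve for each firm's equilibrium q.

A representative firm's profit is π_i = q_i(182 − 4Q) − 44q_i, with Q = q_i + Σ_{j≠i} q_j.
First-order condition: 138 − 8q_i − 4Σ_{j≠i} q_j = 0.
Imposing symmetry (q_j = q for all j) turns Σ_{j≠i} q_j into 3q, so 138 = 20q and q = 6.9.

6.9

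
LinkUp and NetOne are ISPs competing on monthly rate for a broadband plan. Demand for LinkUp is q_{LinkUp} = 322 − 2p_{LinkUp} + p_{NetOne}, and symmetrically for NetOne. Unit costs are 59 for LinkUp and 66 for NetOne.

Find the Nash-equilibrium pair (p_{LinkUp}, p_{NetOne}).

147.6, 150.4

LinkUp's profit: π = (p_{LinkUp} − 59)(322 − 2p_{LinkUp} + p_{NetOne}).
∂π/∂p_{LinkUp} = 440 − 4p_{LinkUp} + p_{NetOne} = 0 ⇒ p_{LinkUp} = 110 + 0.25p_{NetOne}.
Similarly p_{NetOne} = 113.5 + 0.25p_{LinkUp}.
Solving the two reaction functions simultaneously: (1 − (0.25)(0.25))p_{LinkUp} = 110 + 0.25·113.5, so 0.9375p_{LinkUp} = 138.375 and p_{LinkUp} = 147.6.
Then p_{NetOne} = 113.5 + 0.25·147.6 = 150.4.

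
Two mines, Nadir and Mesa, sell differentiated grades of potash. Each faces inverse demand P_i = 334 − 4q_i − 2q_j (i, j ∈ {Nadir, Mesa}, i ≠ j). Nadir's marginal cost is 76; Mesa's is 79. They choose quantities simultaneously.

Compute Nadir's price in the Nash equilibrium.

179.6

Mine Nadir's profit: π = q_{Nadir}(334 − 4q_{Nadir} − 2q_{Mesa}) − 76q_{Nadir}.
∂π/∂q_{Nadir} = 258 − 8q_{Nadir} − 2q_{Mesa} = 0 ⇒ q_{Nadir} = 32.25 − 0.25q_{Mesa}.
Similarly q_{Mesa} = 31.875 − 0.25q_{Nadir}.
Substituting the second reaction function into the first: q_{Nadir} = 32.25 − 0.25(31.875 − 0.25q_{Nadir}), which gives 0.9375q_{Nadir} = 777/32 ⇒ q_{Nadir} = 25.9.
Then q_{Mesa} = 31.875 − 0.25·25.9 = 25.4.
P_{Nadir} = 334 − 4·25.9 − 2·25.4 = 179.6.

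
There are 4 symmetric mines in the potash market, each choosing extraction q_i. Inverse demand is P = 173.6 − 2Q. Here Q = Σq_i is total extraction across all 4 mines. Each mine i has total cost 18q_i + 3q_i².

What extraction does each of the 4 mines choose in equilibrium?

9.725

A representative mine's profit is π_i = q_i(173.6 − 2Q) − 18q_i − 3q_i², with Q = q_i + Σ_{j≠i} q_j.
First-order condition: 155.6 − 10q_i − 2Σ_{j≠i} q_j = 0.
In a symmetric equilibrium every mine chooses the same q, so Σ_{j≠i} q_j = 3q. The condition becomes 155.6 − 16q = 0, giving q = 155.6/16 = 9.725.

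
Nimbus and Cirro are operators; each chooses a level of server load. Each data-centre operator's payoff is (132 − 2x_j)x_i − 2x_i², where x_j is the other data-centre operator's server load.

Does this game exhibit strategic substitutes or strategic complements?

strategic substitutes

Nimbus's payoff is (132 − 2x_C)x_N − 2x_N².
∂π/∂x_N = 132 − 2x_C − 4x_N = 0, so x_N = 33 − 0.5x_C.
The best-response slope dx_N/dx_C = −0.5 < 0: the reaction function is downward-sloping, so the choices are strategic substitutes.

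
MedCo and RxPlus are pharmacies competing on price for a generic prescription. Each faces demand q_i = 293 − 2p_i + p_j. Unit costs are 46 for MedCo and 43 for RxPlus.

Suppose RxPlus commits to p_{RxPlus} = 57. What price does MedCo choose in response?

110.5

MedCo's profit: π = (p_{MedCo} − 46)(293 − 2p_{MedCo} + p_{RxPlus}).
∂π/∂p_{MedCo} = 385 − 4p_{MedCo} + p_{RxPlus} = 0 ⇒ p_{MedCo} = 96.25 + 0.25p_{RxPlus}.
At p_{RxPlus} = 57: p_{MedCo} = 96.25 + 0.25·57 = 110.5.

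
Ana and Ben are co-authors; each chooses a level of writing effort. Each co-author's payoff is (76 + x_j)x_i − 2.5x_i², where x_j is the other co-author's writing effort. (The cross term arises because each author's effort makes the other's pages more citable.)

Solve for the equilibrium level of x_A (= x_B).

19

Ana's payoff is (76 + x_B)x_A − 2.5x_A².
∂π/∂x_A = 76 + x_B − 5x_A = 0, so x_A = 15.2 + 0.2x_B.
Setting x_A = x_B in the reaction function: x_A = 15.2 + 0.2x_A, so x_A = 15.2 / 0.8 = 19.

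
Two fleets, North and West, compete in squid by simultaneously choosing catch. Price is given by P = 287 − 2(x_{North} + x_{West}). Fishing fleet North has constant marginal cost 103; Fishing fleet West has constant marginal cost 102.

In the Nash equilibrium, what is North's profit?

1860.5

Fishing fleet North's profit: π = x_{North}(287 − 2(x_{North} + x_{West})) − 103x_{North}.
∂π/∂x_{North} = 184 − 4x_{North} − 2x_{West} = 0, so x_{North} = 46 − 0.5x_{West}.
By the same steps for West: x_{West} = 46.25 − 0.5x_{North}.
Plugging x_{West} into North's best response: x_{North} = 46 − 0.5(46.25 − 0.5x_{North}) ⇒ 0.75x_{North} = 22.875, so x_{North} = 30.5.
Then x_{West} = 46.25 − 0.5·30.5 = 31.
Price P = 287 − 2·61.5 = 164.
North's profit: (164 − 103)·30.5 = 1860.5.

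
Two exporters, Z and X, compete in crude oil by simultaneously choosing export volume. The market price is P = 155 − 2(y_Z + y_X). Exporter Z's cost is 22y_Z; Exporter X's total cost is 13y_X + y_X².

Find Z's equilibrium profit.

1320.98

Exporter Z's profit: π = y_Z(155 − 2(y_Z + y_X)) − 22y_Z.
∂π/∂y_Z = 133 − 4y_Z − 2y_X = 0, so y_Z = 33.25 − 0.5y_X.
For X: ∂π/∂y_X = 142 − 6y_X − 2y_Z = 0 ⇒ y_X = 71/3 − (1/3)y_Z.
Solving the two reaction functions simultaneously: (1 − (−0.5)(−1/3))y_Z = 33.25 − 0.5·(71/3), so (5/6)y_Z = 257/12 and y_Z = 25.7.
Then y_X = 71/3 − (1/3)·25.7 = 15.1.
Price P = 155 − 2·40.8 = 73.4.
Z's profit: (73.4 − 22)·25.7 = 1320.98.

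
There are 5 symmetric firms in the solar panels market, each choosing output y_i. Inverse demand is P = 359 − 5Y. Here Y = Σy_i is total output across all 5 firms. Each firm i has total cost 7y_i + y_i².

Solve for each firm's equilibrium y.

A representative firm's profit is π_i = y_i(359 − 5Y) − 7y_i − y_i², with Y = y_i + Σ_{j≠i} y_j.
First-order condition: 352 − 12y_i − 5Σ_{j≠i} y_j = 0.
In a symmetric equilibrium every firm chooses the same y, so Σ_{j≠i} y_j = 4y. The condition becomes 352 − 32y = 0, giving y = 352/32 = 11.

11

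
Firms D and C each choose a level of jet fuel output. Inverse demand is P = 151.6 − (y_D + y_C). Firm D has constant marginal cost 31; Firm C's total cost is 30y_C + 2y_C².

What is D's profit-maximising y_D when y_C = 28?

Firm D's profit: π = y_D(151.6 − (y_D + y_C)) − 31y_D.
∂π/∂y_D = 120.6 − 2y_D − y_C = 0, so y_D = 60.3 − 0.5y_C.
At y_C = 28: y_D = 60.3 − 0.5·28 = 46.3.

46.3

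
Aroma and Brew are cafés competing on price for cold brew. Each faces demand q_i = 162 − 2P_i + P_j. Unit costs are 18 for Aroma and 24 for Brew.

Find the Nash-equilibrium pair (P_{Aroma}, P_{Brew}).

Aroma's profit: π = (P_{Aroma} − 18)(162 − 2P_{Aroma} + P_{Brew}).
∂π/∂P_{Aroma} = 198 − 4P_{Aroma} + P_{Brew} = 0 ⇒ P_{Aroma} = 49.5 + 0.25P_{Brew}.
Similarly P_{Brew} = 52.5 + 0.25P_{Aroma}.
Plugging P_{Brew} into Aroma's best response: P_{Aroma} = 49.5 + 0.25(52.5 + 0.25P_{Aroma}) ⇒ 0.9375P_{Aroma} = 62.625, so P_{Aroma} = 66.8.
Then P_{Brew} = 52.5 + 0.25·66.8 = 69.2.

66.8, 69.2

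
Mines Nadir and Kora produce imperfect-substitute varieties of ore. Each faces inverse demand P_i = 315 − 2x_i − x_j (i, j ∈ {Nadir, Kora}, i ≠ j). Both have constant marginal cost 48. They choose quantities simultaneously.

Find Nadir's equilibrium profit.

5703.12

Mine Nadir's profit: π = x_{Nadir}(315 − 2x_{Nadir} − x_{Kora}) − 48x_{Nadir}.
∂π/∂x_{Nadir} = 267 − 4x_{Nadir} − x_{Kora} = 0 ⇒ x_{Nadir} = 66.75 − 0.25x_{Kora}.
Setting x_{Nadir} = x_{Kora} in the reaction function: x_{Nadir} = 66.75 − 0.25x_{Nadir}, so x_{Nadir} = 66.75 / 1.25 = 53.4.
P_{Nadir} = 315 − 2·53.4 − 53.4 = 154.8.
Profit = (154.8 − 48)·53.4 = 5703.12.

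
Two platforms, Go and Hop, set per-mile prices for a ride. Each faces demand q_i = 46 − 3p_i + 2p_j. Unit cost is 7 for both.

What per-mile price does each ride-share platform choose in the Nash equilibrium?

Go's profit: π = (p_{Go} − 7)(46 − 3p_{Go} + 2p_{Hop}).
∂π/∂p_{Go} = 67 − 6p_{Go} + 2p_{Hop} = 0 ⇒ p_{Go} = 67/6 + (1/3)p_{Hop}.
Setting p_{Go} = p_{Hop} in the reaction function: p_{Go} = 67/6 + (1/3)p_{Go}, so p_{Go} = (67/6) / (2/3) = 16.75.

16.75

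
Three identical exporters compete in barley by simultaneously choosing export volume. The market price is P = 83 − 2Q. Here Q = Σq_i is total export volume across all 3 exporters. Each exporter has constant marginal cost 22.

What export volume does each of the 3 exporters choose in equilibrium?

A representative exporter's profit is π_i = q_i(83 − 2Q) − 22q_i, with Q = q_i + Σ_{j≠i} q_j.
First-order condition: 61 − 4q_i − 2Σ_{j≠i} q_j = 0.
With identical exporters, set every q_j = q: then 61 − 4q − 4q = 0, i.e. q = 61/8 = 7.625.

7.625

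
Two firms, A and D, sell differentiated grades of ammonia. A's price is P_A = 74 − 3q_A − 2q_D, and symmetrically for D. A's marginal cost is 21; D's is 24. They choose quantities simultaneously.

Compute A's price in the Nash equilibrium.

41.4375

Firm A's profit: π = q_A(74 − 3q_A − 2q_D) − 21q_A.
∂π/∂q_A = 53 − 6q_A − 2q_D = 0 ⇒ q_A = 53/6 − (1/3)q_D.
Similarly q_D = 25/3 − (1/3)q_A.
Solving the two reaction functions simultaneously: (1 − (−1/3)(−1/3))q_A = 53/6 − (1/3)·(25/3), so (8/9)q_A = 109/18 and q_A = 6.8125.
Then q_D = 25/3 − (1/3)·6.8125 = 6.0625.
P_A = 74 − 3·6.8125 − 2·6.0625 = 41.4375.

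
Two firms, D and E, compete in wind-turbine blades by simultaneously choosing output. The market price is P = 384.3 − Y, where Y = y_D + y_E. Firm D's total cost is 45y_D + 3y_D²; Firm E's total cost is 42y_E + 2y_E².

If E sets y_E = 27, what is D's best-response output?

Firm D's profit: π = y_D(384.3 − (y_D + y_E)) − 45y_D − 3y_D².
∂π/∂y_D = 339.3 − 8y_D − y_E = 0, so y_D = 42.4125 − 0.125y_E.
At y_E = 27: y_D = 42.4125 − 0.125·27 = 39.0375.

39.0375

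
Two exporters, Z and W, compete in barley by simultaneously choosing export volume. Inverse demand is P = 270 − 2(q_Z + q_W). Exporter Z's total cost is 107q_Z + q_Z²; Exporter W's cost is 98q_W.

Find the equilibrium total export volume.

Exporter Z's profit: π = q_Z(270 − 2(q_Z + q_W)) − 107q_Z − q_Z².
∂π/∂q_Z = 163 − 6q_Z − 2q_W = 0, so q_Z = 163/6 − (1/3)q_W.
For W: ∂π/∂q_W = 172 − 4q_W − 2q_Z = 0 ⇒ q_W = 43 − 0.5q_Z.
Substituting the second reaction function into the first: q_Z = 163/6 − (1/3)(43 − 0.5q_Z), which gives (5/6)q_Z = 77/6 ⇒ q_Z = 15.4.
Then q_W = 43 − 0.5·15.4 = 35.3.
Total export volume: 15.4 + 35.3 = 50.7.

50.7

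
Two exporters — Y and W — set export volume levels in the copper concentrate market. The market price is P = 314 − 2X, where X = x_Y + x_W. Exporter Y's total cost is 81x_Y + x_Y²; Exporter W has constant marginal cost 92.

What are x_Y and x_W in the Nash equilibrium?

Exporter Y's profit: π = x_Y(314 − 2(x_Y + x_W)) − 81x_Y − x_Y².
∂π/∂x_Y = 233 − 6x_Y − 2x_W = 0, so x_Y = 233/6 − (1/3)x_W.
For W: ∂π/∂x_W = 222 − 4x_W − 2x_Y = 0 ⇒ x_W = 55.5 − 0.5x_Y.
Solving the two reaction functions simultaneously: (1 − (−1/3)(−0.5))x_Y = 233/6 − (1/3)·55.5, so (5/6)x_Y = 61/3 and x_Y = 24.4.
Then x_W = 55.5 − 0.5·24.4 = 43.3.

24.4, 43.3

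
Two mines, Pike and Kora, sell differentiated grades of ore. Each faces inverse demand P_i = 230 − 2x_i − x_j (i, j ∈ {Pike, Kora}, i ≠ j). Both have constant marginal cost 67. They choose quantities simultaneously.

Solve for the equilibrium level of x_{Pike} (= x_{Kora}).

Mine Pike's profit: π = x_{Pike}(230 − 2x_{Pike} − x_{Kora}) − 67x_{Pike}.
∂π/∂x_{Pike} = 163 − 4x_{Pike} − x_{Kora} = 0 ⇒ x_{Pike} = 40.75 − 0.25x_{Kora}.
Setting x_{Pike} = x_{Kora} in the reaction function: x_{Pike} = 40.75 − 0.25x_{Pike}, so x_{Pike} = 40.75 / 1.25 = 32.6.

32.6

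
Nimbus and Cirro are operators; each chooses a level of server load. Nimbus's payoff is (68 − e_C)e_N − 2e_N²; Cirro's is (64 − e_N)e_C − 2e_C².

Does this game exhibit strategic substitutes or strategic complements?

Expanding Nimbus's payoff: 68e_N − e_Ce_N − 2e_N².
∂π/∂e_N = 68 − e_C − 4e_N = 0, so e_N = 17 − 0.25e_C.
The best-response slope de_N/de_C = −0.25 < 0: the reaction function is downward-sloping, so the choices are strategic substitutes.

strategic substitutes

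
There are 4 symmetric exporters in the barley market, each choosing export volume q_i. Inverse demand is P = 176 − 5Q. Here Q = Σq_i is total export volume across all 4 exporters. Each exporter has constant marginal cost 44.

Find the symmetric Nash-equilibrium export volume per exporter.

A representative exporter's profit is π_i = q_i(176 − 5Q) − 44q_i, with Q = q_i + Σ_{j≠i} q_j.
First-order condition: 132 − 10q_i − 5Σ_{j≠i} q_j = 0.
Imposing symmetry (q_j = q for all j) turns Σ_{j≠i} q_j into 3q, so 132 = 25q and q = 5.28.

5.28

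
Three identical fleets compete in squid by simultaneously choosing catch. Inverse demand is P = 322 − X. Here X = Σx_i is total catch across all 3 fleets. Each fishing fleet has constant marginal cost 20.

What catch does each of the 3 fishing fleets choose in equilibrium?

A representative fishing fleet's profit is π_i = x_i(322 − X) − 20x_i, with X = x_i + Σ_{j≠i} x_j.
First-order condition: 302 − 2x_i − Σ_{j≠i} x_j = 0.
With identical fishing fleets, set every x_j = x: then 302 − 2x − 2x = 0, i.e. x = 302/4 = 75.5.

75.5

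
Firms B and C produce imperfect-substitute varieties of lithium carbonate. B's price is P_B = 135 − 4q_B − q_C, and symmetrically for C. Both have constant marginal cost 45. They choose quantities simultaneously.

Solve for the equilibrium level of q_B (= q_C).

Firm B's profit: π = q_B(135 − 4q_B − q_C) − 45q_B.
∂π/∂q_B = 90 − 8q_B − q_C = 0 ⇒ q_B = 11.25 − 0.125q_C.
Setting q_B = q_C in the reaction function: q_B = 11.25 − 0.125q_B, so q_B = 11.25 / 1.125 = 10.

10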